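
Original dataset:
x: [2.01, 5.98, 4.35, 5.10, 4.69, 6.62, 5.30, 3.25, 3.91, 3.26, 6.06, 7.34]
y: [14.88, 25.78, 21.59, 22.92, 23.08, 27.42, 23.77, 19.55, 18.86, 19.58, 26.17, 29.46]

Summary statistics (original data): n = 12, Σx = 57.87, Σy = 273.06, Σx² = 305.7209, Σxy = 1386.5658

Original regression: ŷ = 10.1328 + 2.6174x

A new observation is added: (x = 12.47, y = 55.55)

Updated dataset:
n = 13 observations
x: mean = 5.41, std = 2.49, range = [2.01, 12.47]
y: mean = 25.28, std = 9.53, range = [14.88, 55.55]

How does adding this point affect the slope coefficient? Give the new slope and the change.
New slope β₁ = 3.7362 versus 2.6174 before: a change of +1.1188 (+42.7%).

The new point has HIGH LEVERAGE: x = 12.47 is far from the original mean x̄ = 57.87/12 ≈ 4.82 (original range [2.01, 7.34]).

Step 1: Update the sums with the new point (n goes from 12 to 13)
Σx  = 57.87 + 12.47 = 70.34
Σy  = 273.06 + 55.55 = 328.61
Σx² = 305.7209 + 12.47² = 305.7209 + 155.5009 = 461.2218
Σxy = 1386.5658 + 12.47×55.55 = 1386.5658 + 692.7085 = 2079.2743

Step 2: Recompute the slope with b₁ = (nΣxy − ΣxΣy) / (nΣx² − (Σx)²)
Numerator   = 13×2079.2743 − 70.34×328.61 = 27030.5659 − 23114.4274 = 3916.1385
Denominator = 13×461.2218 − 70.34² = 5995.8834 − 4947.7156 = 1048.1678
b₁(new) = 3916.1385 / 1048.1678 = 3.7362

(Same formula on the original sums: (12×1386.5658 − 57.87×273.06) / (12×305.7209 − 57.87²) = 836.8074 / 319.7139 = 2.6174, matching the given fit.)

Step 3: Change in slope
Δβ₁ = 3.7362 − 2.6174 = +1.1188
Relative change = +1.1188 / 2.6174 × 100% = +42.7%
→ the slope increases when the point is added.

A high-leverage point only changes the slope if it is off the original line; here y = 55.55 is above the original trend, so the slope increases.
In practice: investigate whether it comes from the same population as the rest of the sample; check such a point for data-entry or measurement error.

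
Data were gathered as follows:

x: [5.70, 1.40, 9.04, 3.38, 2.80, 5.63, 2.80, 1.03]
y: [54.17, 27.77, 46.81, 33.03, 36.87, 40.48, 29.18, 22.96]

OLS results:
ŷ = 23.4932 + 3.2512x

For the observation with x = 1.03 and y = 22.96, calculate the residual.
Residual = -3.8819

The residual is the difference between the actual value and the predicted value:

Residual = y - ŷ

Step 1: Calculate predicted value
ŷ = 23.4932 + 3.2512 × 1.03
ŷ = 26.8419

Step 2: Calculate residual
Residual = 22.96 - 26.8419
Residual = -3.8819

The residual is negative, so the observed y = 22.96 sits below the regression line (the line overestimates it by 3.8819).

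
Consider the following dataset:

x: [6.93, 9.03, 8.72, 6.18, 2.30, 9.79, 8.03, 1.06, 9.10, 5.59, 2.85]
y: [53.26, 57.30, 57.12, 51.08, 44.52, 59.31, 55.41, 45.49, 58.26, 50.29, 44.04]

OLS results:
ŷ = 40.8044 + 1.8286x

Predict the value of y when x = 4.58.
ŷ = 49.1794

To predict y for x = 4.58, substitute into the regression equation:

ŷ = 40.8044 + 1.8286 × 4.58
ŷ = 40.8044 + 8.3750
ŷ = 49.1794

This is the fitted mean response at that x — an individual observation would come with a wider prediction interval.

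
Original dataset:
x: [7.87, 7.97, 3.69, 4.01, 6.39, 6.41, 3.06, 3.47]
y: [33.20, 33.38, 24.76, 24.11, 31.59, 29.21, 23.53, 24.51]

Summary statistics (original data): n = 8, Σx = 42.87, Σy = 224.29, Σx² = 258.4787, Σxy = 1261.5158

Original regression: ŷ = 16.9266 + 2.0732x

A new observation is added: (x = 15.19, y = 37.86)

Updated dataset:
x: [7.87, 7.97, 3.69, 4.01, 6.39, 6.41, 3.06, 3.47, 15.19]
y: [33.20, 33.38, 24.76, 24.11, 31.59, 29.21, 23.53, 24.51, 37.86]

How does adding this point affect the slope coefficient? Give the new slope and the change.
The slope changes from 2.0732 to 1.2685 (change of -0.8047, or -38.8%).

The new point has HIGH LEVERAGE: x = 15.19 is far from the original mean x̄ = 42.87/8 ≈ 5.36 (original range [3.06, 7.97]).

Step 1: Update the sums with the new point (n goes from 8 to 9)
Σx  = 42.87 + 15.19 = 58.06
Σy  = 224.29 + 37.86 = 262.15
Σx² = 258.4787 + 15.19² = 258.4787 + 230.7361 = 489.2148
Σxy = 1261.5158 + 15.19×37.86 = 1261.5158 + 575.0934 = 1836.6092

Step 2: Recompute the slope with b₁ = (nΣxy − ΣxΣy) / (nΣx² − (Σx)²)
Numerator   = 9×1836.6092 − 58.06×262.15 = 16529.4828 − 15220.4290 = 1309.0538
Denominator = 9×489.2148 − 58.06² = 4402.9332 − 3370.9636 = 1031.9696
b₁(new) = 1309.0538 / 1031.9696 = 1.2685

(Same formula on the original sums: (8×1261.5158 − 42.87×224.29) / (8×258.4787 − 42.87²) = 476.8141 / 229.9927 = 2.0732, matching the given fit.)

Step 3: Change in slope
Δβ₁ = 1.2685 − 2.0732 = -0.8047
Relative change = -0.8047 / 2.0732 × 100% = -38.8%
→ the slope decreases when the point is added.

Because the point sits below the extension of the original line at a high-leverage x, it tilts the fit down.
In practice: examine leverage (hᵢ) and Cook's distance rather than deleting it automatically.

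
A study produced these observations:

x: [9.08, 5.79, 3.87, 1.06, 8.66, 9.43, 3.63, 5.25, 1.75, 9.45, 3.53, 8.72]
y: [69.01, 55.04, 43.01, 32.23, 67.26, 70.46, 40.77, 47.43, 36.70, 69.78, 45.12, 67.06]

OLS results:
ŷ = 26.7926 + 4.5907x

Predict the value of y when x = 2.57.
ŷ = 38.5907

Plug x = 2.57 into the fitted line:

ŷ = 26.7926 + 4.5907 × 2.57
ŷ = 26.7926 + 11.7981
ŷ = 38.5907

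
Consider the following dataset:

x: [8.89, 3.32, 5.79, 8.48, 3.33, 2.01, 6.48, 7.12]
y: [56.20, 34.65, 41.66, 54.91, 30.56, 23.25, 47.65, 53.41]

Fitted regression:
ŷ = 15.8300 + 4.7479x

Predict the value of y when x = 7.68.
ŷ = 52.2939

x = 7.68 lies inside the observed range [2.01, 8.89], so the fitted equation applies directly:

ŷ = 15.8300 + 4.7479 × 7.68
ŷ = 15.8300 + 36.4639
ŷ = 52.2939

This is the fitted mean response at that x — an individual observation would come with a wider prediction interval.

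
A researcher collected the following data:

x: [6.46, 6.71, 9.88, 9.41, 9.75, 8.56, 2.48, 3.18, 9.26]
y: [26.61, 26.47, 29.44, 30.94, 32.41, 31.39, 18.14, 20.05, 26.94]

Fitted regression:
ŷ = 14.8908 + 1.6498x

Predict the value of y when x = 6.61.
ŷ = 25.7960

x = 6.61 lies inside the observed range [2.48, 9.88], so the fitted equation applies directly:

ŷ = 14.8908 + 1.6498 × 6.61
ŷ = 14.8908 + 10.9052
ŷ = 25.7960

This is a point prediction; actual observations scatter around it by roughly the residual standard deviation.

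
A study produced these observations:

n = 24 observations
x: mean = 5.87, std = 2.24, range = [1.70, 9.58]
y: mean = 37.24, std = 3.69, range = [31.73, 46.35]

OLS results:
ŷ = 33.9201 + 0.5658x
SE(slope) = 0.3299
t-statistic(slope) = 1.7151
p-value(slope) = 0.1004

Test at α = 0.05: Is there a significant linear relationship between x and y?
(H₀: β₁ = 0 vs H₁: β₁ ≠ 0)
Fail to reject H₀: p-value = 0.1004 ≥ α = 0.05. The linear relationship is not significant at the 5% level.

Hypothesis test for the slope coefficient:

H₀: β₁ = 0 (no linear relationship)
H₁: β₁ ≠ 0 (linear relationship exists)

Test statistic: t = β̂₁ / SE(β̂₁) = 0.5658 / 0.3299 = 1.7151

With df = 22, the two-sided p-value for |t| = 1.7151 is 0.1004.

Decision rule: reject H₀ if p-value < α.
p-value = 0.1004 ≥ α = 0.05 → fail to reject H₀.

Conclusion: the linear association between x and y is not significant at the 5% level.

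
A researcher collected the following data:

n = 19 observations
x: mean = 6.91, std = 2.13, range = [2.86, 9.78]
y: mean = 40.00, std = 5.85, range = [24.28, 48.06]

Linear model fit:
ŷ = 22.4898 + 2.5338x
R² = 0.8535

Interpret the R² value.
R² = 0.8535 means 85.35% of the variation in y is explained by the linear relationship with x. This indicates a strong fit.

R² (coefficient of determination) measures the proportion of variance in y explained by the regression model.

Here R² = 0.8535:
- Explained: 85.35% of the variation in y
- Unexplained (residual): 100% − 85.35% = 14.65%
- Rule of thumb (below 0.3 weak; 0.3 to below 0.7 moderate; 0.7 and above strong) → strong

Calculation: R² = 1 − (SS_res / SS_tot), where SS_res is the sum of squared residuals and SS_tot the total sum of squares.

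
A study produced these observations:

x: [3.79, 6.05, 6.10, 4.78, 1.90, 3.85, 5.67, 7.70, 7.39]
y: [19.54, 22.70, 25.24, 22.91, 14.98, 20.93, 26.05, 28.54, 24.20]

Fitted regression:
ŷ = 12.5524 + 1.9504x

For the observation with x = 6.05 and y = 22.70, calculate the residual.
Residual = -1.6523

The residual is the difference between the actual value and the predicted value:

Residual = y - ŷ

Step 1: Calculate predicted value
ŷ = 12.5524 + 1.9504 × 6.05
ŷ = 24.3523

Step 2: Calculate residual
Residual = 22.70 - 24.3523
Residual = -1.6523

Interpretation: the model overestimates the actual value by 1.6523 at this point (negative residual → observation lies below the fitted line).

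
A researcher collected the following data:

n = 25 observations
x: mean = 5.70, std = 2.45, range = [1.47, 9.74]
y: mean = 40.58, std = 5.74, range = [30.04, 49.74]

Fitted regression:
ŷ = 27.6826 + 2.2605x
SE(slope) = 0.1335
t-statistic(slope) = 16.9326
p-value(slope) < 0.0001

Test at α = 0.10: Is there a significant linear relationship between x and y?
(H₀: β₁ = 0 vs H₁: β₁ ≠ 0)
Reject H₀: p-value < 0.0001 < α = 0.10. The linear relationship is significant at the 10% level.

Hypothesis test for the slope coefficient:

H₀: β₁ = 0 (no linear relationship)
H₁: β₁ ≠ 0 (linear relationship exists)

Test statistic: t = β̂₁ / SE(β̂₁) = 2.2605 / 0.1335 = 16.9326

p < 0.0001: how often a slope estimate this far from 0 (in SE units) would arise by chance if β₁ were truly 0.

Decision rule: reject H₀ if p-value < α.
p-value < 0.0001 < α = 0.10 → reject H₀.

There is sufficient evidence at the 10% significance level to conclude that a linear relationship exists between x and y.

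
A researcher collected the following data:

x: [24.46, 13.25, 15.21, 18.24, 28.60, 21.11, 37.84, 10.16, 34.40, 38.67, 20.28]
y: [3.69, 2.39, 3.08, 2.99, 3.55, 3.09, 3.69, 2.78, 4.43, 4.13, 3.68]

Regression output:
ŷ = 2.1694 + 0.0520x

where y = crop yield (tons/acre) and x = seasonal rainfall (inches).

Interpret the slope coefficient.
On average, crop yield is about 0.0520 tons/acre higher for every extra inch of rainfall.

The slope β₁ = 0.0520 gives the rate at which the fitted crop yield changes with rainfall.

Interpretation:
- Rainfall up by 1 inch → predicted crop yield increases by 0.0520 tons/acre
- This is a linear approximation: the same per-unit change is assumed across the whole observed x range

(β₀ = 2.1694 is the fitted value at x = 0 and is not part of the slope interpretation.)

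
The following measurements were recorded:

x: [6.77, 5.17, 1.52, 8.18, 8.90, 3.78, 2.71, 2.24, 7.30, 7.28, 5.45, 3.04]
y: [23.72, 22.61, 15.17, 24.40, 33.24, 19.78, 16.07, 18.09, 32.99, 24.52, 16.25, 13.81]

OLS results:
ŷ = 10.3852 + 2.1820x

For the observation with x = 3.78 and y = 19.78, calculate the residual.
Residual = 1.1468

The residual is the difference between the actual value and the predicted value:

Residual = y - ŷ

Step 1: Calculate predicted value
ŷ = 10.3852 + 2.1820 × 3.78
ŷ = 18.6332

Step 2: Calculate residual
Residual = 19.78 - 18.6332
Residual = 1.1468

Interpretation: the model underestimates the actual value by 1.1468 at this point (positive residual → observation lies above the fitted line).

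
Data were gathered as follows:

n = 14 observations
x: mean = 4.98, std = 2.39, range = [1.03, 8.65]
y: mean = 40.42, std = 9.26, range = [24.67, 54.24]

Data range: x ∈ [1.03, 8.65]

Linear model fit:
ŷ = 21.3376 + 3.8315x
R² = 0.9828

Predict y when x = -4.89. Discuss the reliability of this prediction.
The equation gives ŷ = 2.6016; however x = -4.89 is 5.92 units below the observed range, so this extrapolated value should not be trusted.

Prediction calculation:
ŷ = 21.3376 + 3.8315 × (-4.89)
ŷ = 2.6016

Reliability:
- Data range: x ∈ [1.03, 8.65]
- Prediction point: x = -4.89 is 5.92 units below the observed range → this is EXTRAPOLATION, not interpolation

Why that matters here:
- R² describes fit only over the sampled x values; it says nothing about behaviour beyond them
- Real relationships often flatten, saturate, or turn nonlinear at extremes

The R² = 0.9828 only validates the fit within [1.03, 8.65]; treat ŷ = 2.6016 with caution.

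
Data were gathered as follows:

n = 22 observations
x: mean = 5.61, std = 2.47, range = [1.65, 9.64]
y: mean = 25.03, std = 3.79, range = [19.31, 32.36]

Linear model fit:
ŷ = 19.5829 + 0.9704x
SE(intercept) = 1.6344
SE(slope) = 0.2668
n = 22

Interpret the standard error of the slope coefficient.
SE(β̂₁) = 0.2668 is the estimated standard deviation of the slope estimate across repeated samples; relative to β̂₁ = 0.9704 that is 27.5%, a moderately precise estimate.

SE(β̂₁) = s / √Sxx, where s is the residual standard deviation and Sxx = Σ(x − x̄)². It is the yardstick for how far β̂₁ = 0.9704 could plausibly be from the true slope.

Relative precision:
- SE / |β̂₁| = 0.2668 / 0.9704 = 27.5%
- Rule of thumb (under 20%: precise; 20% to under 50%: moderately precise; 50% or more: imprecise) → moderately precise

Rough 95% range (±2 SE): 0.9704 ± 0.5336 → (0.4368, 1.5040).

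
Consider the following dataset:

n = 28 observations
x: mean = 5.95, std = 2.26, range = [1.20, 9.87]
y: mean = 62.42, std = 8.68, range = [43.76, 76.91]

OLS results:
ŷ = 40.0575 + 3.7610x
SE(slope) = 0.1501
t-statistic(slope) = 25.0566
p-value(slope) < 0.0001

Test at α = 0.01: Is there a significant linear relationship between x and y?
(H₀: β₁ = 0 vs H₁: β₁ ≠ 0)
Reject H₀: p-value < 0.0001 < α = 0.01. The linear relationship is significant at the 1% level.

Hypothesis test for the slope coefficient:

H₀: β₁ = 0 (no linear relationship)
H₁: β₁ ≠ 0 (linear relationship exists)

Test statistic: t = β̂₁ / SE(β̂₁) = 3.7610 / 0.1501 = 25.0566

p < 0.0001: how often a slope estimate this far from 0 (in SE units) would arise by chance if β₁ were truly 0.

Decision rule: reject H₀ if p-value < α.
p-value < 0.0001 < α = 0.01 → reject H₀.

Conclusion: the linear association between x and y is significant at the 1% level.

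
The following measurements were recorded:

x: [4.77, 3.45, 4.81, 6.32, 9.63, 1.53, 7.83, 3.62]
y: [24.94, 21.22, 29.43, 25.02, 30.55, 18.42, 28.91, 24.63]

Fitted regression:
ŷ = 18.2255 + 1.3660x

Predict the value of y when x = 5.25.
ŷ = 25.3970

To predict y for x = 5.25, substitute into the regression equation:

ŷ = 18.2255 + 1.3660 × 5.25
ŷ = 18.2255 + 7.1715
ŷ = 25.3970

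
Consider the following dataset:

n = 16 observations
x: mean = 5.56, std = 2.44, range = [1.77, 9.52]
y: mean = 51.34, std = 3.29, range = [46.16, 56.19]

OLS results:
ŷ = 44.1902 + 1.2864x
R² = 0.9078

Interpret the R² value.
R² = 0.9078 means 90.78% of the variation in y is explained by the linear relationship with x. This indicates a strong fit.

R² = 1 − SS_res/SS_tot compares the residual scatter to the total scatter of y about its mean.

Here R² = 0.9078:
- Explained: 90.78% of the variation in y
- Unexplained (residual): 100% − 90.78% = 9.22%
- Rule of thumb (below 0.3 weak; 0.3 to below 0.7 moderate; 0.7 and above strong) → strong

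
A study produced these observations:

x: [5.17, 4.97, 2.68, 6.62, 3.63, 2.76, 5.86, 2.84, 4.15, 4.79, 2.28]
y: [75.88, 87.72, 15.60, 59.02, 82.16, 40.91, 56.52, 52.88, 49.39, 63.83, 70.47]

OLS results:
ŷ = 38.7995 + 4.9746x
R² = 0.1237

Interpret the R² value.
About 12.37% of the variability in y is accounted for by the regression on x (R² = 0.1237) — a weak linear fit.

R² = 1 − SS_res/SS_tot compares the residual scatter to the total scatter of y about its mean.

Here R² = 0.1237:
- Explained: 12.37% of the variation in y
- Unexplained (residual): 100% − 12.37% = 87.63%
- Rule of thumb (below 0.3 weak; 0.3 to below 0.7 moderate; 0.7 and above strong) → weak

Equivalently, for simple linear regression R² = r², so |r| = √0.1237 ≈ 0.3517.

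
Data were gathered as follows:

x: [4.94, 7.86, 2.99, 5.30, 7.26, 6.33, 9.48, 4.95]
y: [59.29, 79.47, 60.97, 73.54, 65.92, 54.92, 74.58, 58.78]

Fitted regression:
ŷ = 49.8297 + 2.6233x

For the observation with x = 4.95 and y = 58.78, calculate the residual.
Residual = -4.0350

The residual is the difference between the actual value and the predicted value:

Residual = y - ŷ

Step 1: Calculate predicted value
ŷ = 49.8297 + 2.6233 × 4.95
ŷ = 62.8150

Step 2: Calculate residual
Residual = 58.78 - 62.8150
Residual = -4.0350

The residual is negative, so the observed y = 58.78 sits below the regression line (the line overestimates it by 4.0350).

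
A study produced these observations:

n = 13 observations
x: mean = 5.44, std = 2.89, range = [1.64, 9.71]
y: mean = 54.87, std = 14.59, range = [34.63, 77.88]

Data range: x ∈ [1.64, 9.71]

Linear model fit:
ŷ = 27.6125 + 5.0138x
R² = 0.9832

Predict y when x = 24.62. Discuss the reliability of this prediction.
The equation gives ŷ = 151.0523; however x = 24.62 is 14.91 units above the observed range, so this extrapolated value should not be trusted.

Prediction calculation:
ŷ = 27.6125 + 5.0138 × 24.62
ŷ = 151.0523

Reliability:
- Data range: x ∈ [1.64, 9.71]
- Prediction point: x = 24.62 is 14.91 units above the observed range → this is EXTRAPOLATION, not interpolation

Why that matters here:
- R² describes fit only over the sampled x values; it says nothing about behaviour beyond them
- The standard error of prediction grows with (x − x̄)², and x = 24.62 is far from x̄ = 5.44
- Real relationships often flatten, saturate, or turn nonlinear at extremes

Report the number if required, but flag clearly that it is an extrapolation.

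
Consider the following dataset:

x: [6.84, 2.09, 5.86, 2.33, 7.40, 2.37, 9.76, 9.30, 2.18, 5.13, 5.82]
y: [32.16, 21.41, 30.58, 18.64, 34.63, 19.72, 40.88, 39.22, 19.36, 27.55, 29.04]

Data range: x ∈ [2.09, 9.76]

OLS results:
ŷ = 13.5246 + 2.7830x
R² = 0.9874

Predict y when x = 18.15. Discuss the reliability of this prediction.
ŷ = 64.0361 (extrapolation — x = 18.15 lies outside [2.09, 9.76], so reliability is low).

Prediction calculation:
ŷ = 13.5246 + 2.7830 × 18.15
ŷ = 64.0361

Reliability:
- Data range: x ∈ [2.09, 9.76]
- Prediction point: x = 18.15 is 8.39 units above the observed range → this is EXTRAPOLATION, not interpolation

Why that matters here:
- Real relationships often flatten, saturate, or turn nonlinear at extremes
- R² describes fit only over the sampled x values; it says nothing about behaviour beyond them

The R² = 0.9874 only validates the fit within [2.09, 9.76]; treat ŷ = 64.0361 with caution.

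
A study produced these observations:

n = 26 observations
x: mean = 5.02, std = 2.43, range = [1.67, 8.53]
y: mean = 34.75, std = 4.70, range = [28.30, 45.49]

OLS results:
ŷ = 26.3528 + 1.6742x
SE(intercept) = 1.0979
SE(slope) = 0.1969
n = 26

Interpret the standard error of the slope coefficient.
The slope 1.6742 is pinned down to within about ±0.1969 (one SE) by these data — relative uncertainty 11.8%, i.e. precise.

SE(β̂₁) = s / √Sxx, where s is the residual standard deviation and Sxx = Σ(x − x̄)². It is the yardstick for how far β̂₁ = 1.6742 could plausibly be from the true slope.

Relative precision:
- SE / |β̂₁| = 0.1969 / 1.6742 = 11.8%
- Rule of thumb (under 20%: precise; 20% to under 50%: moderately precise; 50% or more: imprecise) → precise

Rough 95% range (±2 SE): 1.6742 ± 0.3938 → (1.2804, 2.0680).

What drives SE(β̂₁): wider spread of x values → smaller SE.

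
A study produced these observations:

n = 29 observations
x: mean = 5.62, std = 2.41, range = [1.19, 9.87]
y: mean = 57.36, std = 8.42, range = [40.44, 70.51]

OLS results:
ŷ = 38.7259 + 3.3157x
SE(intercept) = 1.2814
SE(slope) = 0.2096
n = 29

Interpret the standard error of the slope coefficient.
SE(slope) = 0.2096 measures the uncertainty in the estimated slope. The coefficient is estimated precisely (SE/|β̂₁| = 6.3%).

SE(β̂₁) = 0.2096 says: if we drew many samples of n = 29 from the same population and refit each time, the fitted slopes would scatter with a standard deviation of roughly 0.2096 around the true β₁.

Relative precision:
- SE / |β̂₁| = 0.2096 / 3.3157 = 6.3%
- Rule of thumb (under 20%: precise; 20% to under 50%: moderately precise; 50% or more: imprecise) → precise

Link to interval estimation: a confidence interval for β₁ is β̂₁ ± t* × 0.2096, so SE sets the half-width per unit of t*.

What drives SE(β̂₁): wider spread of x values → smaller SE; more residual scatter → larger SE.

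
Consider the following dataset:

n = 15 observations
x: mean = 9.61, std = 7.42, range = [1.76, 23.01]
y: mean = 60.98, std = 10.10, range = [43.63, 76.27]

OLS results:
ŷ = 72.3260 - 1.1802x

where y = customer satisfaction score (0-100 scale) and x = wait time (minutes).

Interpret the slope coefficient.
An increase of one minute in wait time is associated with a 1.1802 points decrease in predicted satisfaction score.

β₁ = -1.1802 is the change in predicted satisfaction score (points) per additional minute of wait time.

Interpretation:
- Wait time up by 1 minute → predicted satisfaction score decreases by 1.1802 points
- The effect is assumed constant over the observed range of x (linearity)

The intercept β₀ = 72.3260 is the predicted satisfaction score when wait time = 0; since the smallest observed x is 1.76, this is an extrapolation and mainly anchors the line.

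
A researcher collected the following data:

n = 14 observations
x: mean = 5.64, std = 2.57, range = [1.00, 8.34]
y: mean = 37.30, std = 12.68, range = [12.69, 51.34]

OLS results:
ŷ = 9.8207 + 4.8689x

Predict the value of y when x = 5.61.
ŷ = 37.1352

Plug x = 5.61 into the fitted line:

ŷ = 9.8207 + 4.8689 × 5.61
ŷ = 9.8207 + 27.3145
ŷ = 37.1352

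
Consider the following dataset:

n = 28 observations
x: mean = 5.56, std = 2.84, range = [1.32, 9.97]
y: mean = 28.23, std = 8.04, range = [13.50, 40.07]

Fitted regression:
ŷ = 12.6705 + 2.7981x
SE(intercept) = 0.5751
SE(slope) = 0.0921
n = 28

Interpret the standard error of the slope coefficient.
SE(slope) = 0.0921 measures the uncertainty in the estimated slope. The coefficient is estimated precisely (SE/|β̂₁| = 3.3%).

What SE measures:
- The standard error quantifies the sampling variability of the coefficient estimate
- It is the estimated standard deviation of β̂₁ across hypothetical repeated samples of the same size
- Smaller SE → more precise estimate

Relative precision:
- SE / |β̂₁| = 0.0921 / 2.7981 = 3.3%
- Rule of thumb (under 20%: precise; 20% to under 50%: moderately precise; 50% or more: imprecise) → precise

Link to the t-test: t = β̂₁ / SE(β̂₁) = 2.7981 / 0.0921 = 30.3811, the statistic for H₀: β₁ = 0.

What drives SE(β̂₁): more residual scatter → larger SE; wider spread of x values → smaller SE.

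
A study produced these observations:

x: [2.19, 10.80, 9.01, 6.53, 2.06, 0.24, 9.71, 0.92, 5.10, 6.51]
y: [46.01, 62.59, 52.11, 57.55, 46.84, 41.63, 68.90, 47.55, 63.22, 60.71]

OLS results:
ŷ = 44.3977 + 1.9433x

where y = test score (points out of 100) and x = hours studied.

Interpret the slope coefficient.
For each additional hour of study time, predicted test score increases by approximately 1.9433 points.

The slope coefficient β₁ = 1.9433 represents the marginal effect of study time on test score.

Interpretation:
- Study time up by 1 hour → predicted test score increases by 1.9433 points
- This is a linear approximation: the same per-unit change is assumed across the whole observed x range
- The slope describes association in these data, not necessarily a causal effect

The intercept β₀ = 44.3977 is the predicted test score when study time = 0.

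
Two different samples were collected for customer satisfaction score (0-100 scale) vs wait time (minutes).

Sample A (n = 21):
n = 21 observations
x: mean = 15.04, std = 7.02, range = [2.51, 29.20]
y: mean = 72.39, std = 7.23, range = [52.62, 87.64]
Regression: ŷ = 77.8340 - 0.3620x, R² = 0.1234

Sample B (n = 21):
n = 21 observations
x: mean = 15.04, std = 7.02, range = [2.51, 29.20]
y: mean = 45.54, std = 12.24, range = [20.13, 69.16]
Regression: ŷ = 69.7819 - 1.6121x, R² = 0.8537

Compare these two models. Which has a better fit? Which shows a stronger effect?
Model B has the better fit (R² = 0.8537 vs 0.1234). Model B shows the stronger effect (|β₁| = 1.6121 vs 0.3620).

Model Comparison:

Goodness of fit (R²):
- Model A: R² = 0.1234 → 12.34% of variance in satisfaction score explained
- Model B: R² = 0.8537 → 85.37% of variance in satisfaction score explained
- 0.8537 > 0.1234 → Model B has the better fit

Strength of effect — compare |β₁|:
- Model A: β₁ = -0.3620 → predicted satisfaction score falls 0.3620 points per additional minute of wait time
- Model B: β₁ = -1.6121 → predicted satisfaction score falls 1.6121 points per additional minute of wait time
- |-0.3620| < |-1.6121| → Model B shows the stronger marginal effect

Notes:
- The two samples could reflect different populations, time periods, or measurement quality.
- A better fit (higher R²) doesn't necessarily mean a more important relationship.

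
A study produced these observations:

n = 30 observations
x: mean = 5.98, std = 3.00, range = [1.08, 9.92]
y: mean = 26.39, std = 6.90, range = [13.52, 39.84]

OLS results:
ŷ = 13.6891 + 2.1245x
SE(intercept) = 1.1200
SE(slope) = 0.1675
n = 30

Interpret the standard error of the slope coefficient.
The slope 2.1245 is pinned down to within about ±0.1675 (one SE) by these data — relative uncertainty 7.9%, i.e. precise.

SE(β̂₁) = s / √Sxx, where s is the residual standard deviation and Sxx = Σ(x − x̄)². It is the yardstick for how far β̂₁ = 2.1245 could plausibly be from the true slope.

Relative precision:
- SE / |β̂₁| = 0.1675 / 2.1245 = 7.9%
- Rule of thumb (under 20%: precise; 20% to under 50%: moderately precise; 50% or more: imprecise) → precise

Link to interval estimation: a confidence interval for β₁ is β̂₁ ± t* × 0.1675, so SE sets the half-width per unit of t*.

What drives SE(β̂₁): wider spread of x values → smaller SE.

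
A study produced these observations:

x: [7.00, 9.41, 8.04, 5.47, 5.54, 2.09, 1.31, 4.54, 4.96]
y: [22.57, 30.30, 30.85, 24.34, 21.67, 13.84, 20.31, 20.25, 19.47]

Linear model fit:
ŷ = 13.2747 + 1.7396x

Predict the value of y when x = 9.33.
ŷ = 29.5052

Plug x = 9.33 into the fitted line:

ŷ = 13.2747 + 1.7396 × 9.33
ŷ = 13.2747 + 16.2305
ŷ = 29.5052

This is the fitted mean response at that x — an individual observation would come with a wider prediction interval.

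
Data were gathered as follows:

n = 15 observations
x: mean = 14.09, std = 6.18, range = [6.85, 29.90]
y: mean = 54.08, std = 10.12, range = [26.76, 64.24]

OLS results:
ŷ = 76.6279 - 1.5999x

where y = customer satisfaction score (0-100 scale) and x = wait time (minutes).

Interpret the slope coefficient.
An increase of one minute in wait time is associated with a 1.5999 points decrease in predicted satisfaction score.

The slope coefficient β₁ = -1.5999 represents the marginal effect of wait time on satisfaction score.

Interpretation:
- Wait time up by 1 minute → predicted satisfaction score decreases by 1.5999 points
- The effect is assumed constant over the observed range of x (linearity)
- The sign (−) gives the direction; the magnitude 1.5999 gives the size of the effect per minute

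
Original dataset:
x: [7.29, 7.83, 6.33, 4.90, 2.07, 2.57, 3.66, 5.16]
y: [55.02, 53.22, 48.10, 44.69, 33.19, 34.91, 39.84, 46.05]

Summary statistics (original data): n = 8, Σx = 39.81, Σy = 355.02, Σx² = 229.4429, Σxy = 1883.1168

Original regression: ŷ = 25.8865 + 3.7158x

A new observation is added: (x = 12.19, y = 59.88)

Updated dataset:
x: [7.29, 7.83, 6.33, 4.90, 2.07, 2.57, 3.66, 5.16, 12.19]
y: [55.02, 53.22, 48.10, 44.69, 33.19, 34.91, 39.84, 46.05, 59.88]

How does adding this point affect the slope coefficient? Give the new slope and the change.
New slope β₁ = 2.7818 versus 3.7158 before: a change of -0.9340 (-25.1%).

The new point has HIGH LEVERAGE: x = 12.19 is far from the original mean x̄ = 39.81/8 ≈ 4.98 (original range [2.07, 7.83]).

Step 1: Update the sums with the new point (n goes from 8 to 9)
Σx  = 39.81 + 12.19 = 52.00
Σy  = 355.02 + 59.88 = 414.90
Σx² = 229.4429 + 12.19² = 229.4429 + 148.5961 = 378.0390
Σxy = 1883.1168 + 12.19×59.88 = 1883.1168 + 729.9372 = 2613.0540

Step 2: Recompute the slope with b₁ = (nΣxy − ΣxΣy) / (nΣx² − (Σx)²)
Numerator   = 9×2613.0540 − 52.00×414.90 = 23517.4860 − 21574.8000 = 1942.6860
Denominator = 9×378.0390 − 52.00² = 3402.3510 − 2704.0000 = 698.3510
b₁(new) = 1942.6860 / 698.3510 = 2.7818

(Same formula on the original sums: (8×1883.1168 − 39.81×355.02) / (8×229.4429 − 39.81²) = 931.5882 / 250.7071 = 3.7158, matching the given fit.)

Step 3: Change in slope
Δβ₁ = 2.7818 − 3.7158 = -0.9340
Relative change = -0.9340 / 3.7158 × 100% = -25.1%
→ the slope decreases when the point is added.

Because the point sits below the extension of the original line at a high-leverage x, it tilts the fit down.
In practice: examine leverage (hᵢ) and Cook's distance rather than deleting it automatically; check such a point for data-entry or measurement error.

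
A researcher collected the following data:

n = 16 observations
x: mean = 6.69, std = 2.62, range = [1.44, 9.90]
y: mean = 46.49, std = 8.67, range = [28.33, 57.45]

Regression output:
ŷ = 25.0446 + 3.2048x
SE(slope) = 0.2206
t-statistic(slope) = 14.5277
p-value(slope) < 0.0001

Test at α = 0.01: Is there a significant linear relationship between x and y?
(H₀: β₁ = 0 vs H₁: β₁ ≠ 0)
Since p-value < 0.0001 < α = 0.01, reject H₀ — the slope is significantly different from 0.

Hypothesis test for the slope coefficient:

H₀: β₁ = 0 (no linear relationship)
H₁: β₁ ≠ 0 (linear relationship exists)

Test statistic: t = β̂₁ / SE(β̂₁) = 3.2048 / 0.2206 = 14.5277

With df = 14, the two-sided p-value for |t| = 14.5277 is <0.0001.

Decision rule: reject H₀ if p-value < α.
p-value < 0.0001 < α = 0.01 → reject H₀.

There is sufficient evidence at the 1% significance level to conclude that a linear relationship exists between x and y.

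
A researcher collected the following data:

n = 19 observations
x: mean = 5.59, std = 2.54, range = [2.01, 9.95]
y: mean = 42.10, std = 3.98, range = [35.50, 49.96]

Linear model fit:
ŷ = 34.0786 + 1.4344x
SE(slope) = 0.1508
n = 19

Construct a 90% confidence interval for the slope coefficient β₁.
The 90% CI for β₁ is (1.1721, 1.6967)

Confidence interval for the slope:

The 90% CI for β₁ is: β̂₁ ± t*(α/2, n-2) × SE(β̂₁)

Step 1: Find critical t-value
- Confidence level = 0.9
- Degrees of freedom = n - 2 = 19 - 2 = 17
- t*(α/2, 17) = 1.7396

Step 2: Calculate margin of error
Margin = 1.7396 × 0.1508 = 0.2623

Step 3: Construct interval
CI = 1.4344 ± 0.2623
CI = (1.1721, 1.6967)

Interpretation: We are 90% confident that the true slope β₁ lies between 1.1721 and 1.6967.
Since 0 is outside the interval, a two-sided test at α = 0.10 would reject H₀: β₁ = 0.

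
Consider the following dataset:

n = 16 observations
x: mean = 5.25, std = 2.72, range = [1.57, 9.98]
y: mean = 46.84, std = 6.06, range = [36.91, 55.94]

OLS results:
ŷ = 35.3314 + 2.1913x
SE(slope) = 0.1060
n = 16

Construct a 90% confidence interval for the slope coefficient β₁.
The 90% CI for β₁ is (2.0046, 2.3780)

Confidence interval for the slope:

The 90% CI for β₁ is: β̂₁ ± t*(α/2, n-2) × SE(β̂₁)

Step 1: Find critical t-value
- Confidence level = 0.9
- Degrees of freedom = n - 2 = 16 - 2 = 14
- t*(α/2, 14) = 1.7613

Step 2: Calculate margin of error
Margin = 1.7613 × 0.1060 = 0.1867

Step 3: Construct interval
CI = 2.1913 ± 0.1867
CI = (2.0046, 2.3780)

Interpretation: intervals built this way capture the true β₁ in 90% of repeated samples; here the plausible range for the per-unit effect of x on y is 2.0046 to 2.3780.
Since 0 is outside the interval, a two-sided test at α = 0.10 would reject H₀: β₁ = 0.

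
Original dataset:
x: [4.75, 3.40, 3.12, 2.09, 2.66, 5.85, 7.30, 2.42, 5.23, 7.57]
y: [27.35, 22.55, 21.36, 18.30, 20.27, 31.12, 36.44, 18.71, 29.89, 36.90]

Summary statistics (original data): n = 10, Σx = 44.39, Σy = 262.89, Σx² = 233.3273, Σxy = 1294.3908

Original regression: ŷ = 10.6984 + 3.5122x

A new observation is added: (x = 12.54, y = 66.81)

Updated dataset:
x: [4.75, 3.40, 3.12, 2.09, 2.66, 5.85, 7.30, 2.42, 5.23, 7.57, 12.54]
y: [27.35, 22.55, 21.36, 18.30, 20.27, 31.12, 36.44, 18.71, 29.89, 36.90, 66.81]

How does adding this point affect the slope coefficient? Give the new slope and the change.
The slope changes from 3.5122 to 4.4386 (change of +0.9264, or +26.4%).

The new point has HIGH LEVERAGE: x = 12.54 is far from the original mean x̄ = 44.39/10 ≈ 4.44 (original range [2.09, 7.57]).

Step 1: Update the sums with the new point (n goes from 10 to 11)
Σx  = 44.39 + 12.54 = 56.93
Σy  = 262.89 + 66.81 = 329.70
Σx² = 233.3273 + 12.54² = 233.3273 + 157.2516 = 390.5789
Σxy = 1294.3908 + 12.54×66.81 = 1294.3908 + 837.7974 = 2132.1882

Step 2: Recompute the slope with b₁ = (nΣxy − ΣxΣy) / (nΣx² − (Σx)²)
Numerator   = 11×2132.1882 − 56.93×329.70 = 23454.0702 − 18769.8210 = 4684.2492
Denominator = 11×390.5789 − 56.93² = 4296.3679 − 3241.0249 = 1055.3430
b₁(new) = 4684.2492 / 1055.3430 = 4.4386

(Same formula on the original sums: (10×1294.3908 − 44.39×262.89) / (10×233.3273 − 44.39²) = 1274.2209 / 362.8009 = 3.5122, matching the given fit.)

Step 3: Change in slope
Δβ₁ = 4.4386 − 3.5122 = +0.9264
Relative change = +0.9264 / 3.5122 × 100% = +26.4%
→ the slope increases when the point is added.

Because the point sits above the extension of the original line at a high-leverage x, it tilts the fit up.
In practice: examine leverage (hᵢ) and Cook's distance rather than deleting it automatically.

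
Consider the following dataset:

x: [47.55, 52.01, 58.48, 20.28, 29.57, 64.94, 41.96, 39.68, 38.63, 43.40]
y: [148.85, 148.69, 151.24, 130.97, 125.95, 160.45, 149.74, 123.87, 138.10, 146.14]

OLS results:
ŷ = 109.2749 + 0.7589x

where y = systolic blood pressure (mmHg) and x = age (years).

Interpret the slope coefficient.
On average, blood pressure is about 0.7589 mmHg higher for every extra year of age.

The slope β₁ = 0.7589 gives the rate at which the fitted blood pressure changes with age.

Interpretation:
- Age up by 1 year → predicted blood pressure increases by 0.7589 mmHg
- This is a linear approximation: the same per-unit change is assumed across the whole observed x range
- The slope describes association in these data, not necessarily a causal effect

(β₀ = 109.2749 is the fitted value at x = 0 and is not part of the slope interpretation.)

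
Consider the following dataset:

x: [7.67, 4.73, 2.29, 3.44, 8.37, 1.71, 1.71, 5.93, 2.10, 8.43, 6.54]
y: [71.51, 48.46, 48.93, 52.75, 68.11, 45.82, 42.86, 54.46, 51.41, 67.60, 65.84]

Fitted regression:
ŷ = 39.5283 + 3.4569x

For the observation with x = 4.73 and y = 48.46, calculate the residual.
Residual = -7.4194

The residual is the difference between the actual value and the predicted value:

Residual = y - ŷ

Step 1: Calculate predicted value
ŷ = 39.5283 + 3.4569 × 4.73
ŷ = 55.8794

Step 2: Calculate residual
Residual = 48.46 - 55.8794
Residual = -7.4194

The residual is negative, so the observed y = 48.46 sits below the regression line (the line overestimates it by 7.4194).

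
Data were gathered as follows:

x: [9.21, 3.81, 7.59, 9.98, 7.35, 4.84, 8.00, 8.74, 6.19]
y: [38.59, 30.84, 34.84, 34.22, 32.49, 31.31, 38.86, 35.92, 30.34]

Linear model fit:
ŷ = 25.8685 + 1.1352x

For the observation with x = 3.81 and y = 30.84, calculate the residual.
Residual = 0.6464

The residual is the difference between the actual value and the predicted value:

Residual = y - ŷ

Step 1: Calculate predicted value
ŷ = 25.8685 + 1.1352 × 3.81
ŷ = 30.1936

Step 2: Calculate residual
Residual = 30.84 - 30.1936
Residual = 0.6464

The residual is positive, so the observed y = 30.84 sits above the regression line (the line underestimates it by 0.6464).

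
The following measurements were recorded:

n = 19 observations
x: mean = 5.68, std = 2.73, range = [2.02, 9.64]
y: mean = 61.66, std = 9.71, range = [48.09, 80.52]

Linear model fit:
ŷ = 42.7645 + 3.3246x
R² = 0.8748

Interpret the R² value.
About 87.48% of the variability in y is accounted for by the regression on x (R² = 0.8748) — a strong linear fit.

R² = 1 − SS_res/SS_tot compares the residual scatter to the total scatter of y about its mean.

Here R² = 0.8748:
- Explained: 87.48% of the variation in y
- Unexplained (residual): 100% − 87.48% = 12.52%
- Rule of thumb (below 0.3 weak; 0.3 to below 0.7 moderate; 0.7 and above strong) → strong

Note: R² never decreases when predictors are added, so it should not be used alone to compare models of different size.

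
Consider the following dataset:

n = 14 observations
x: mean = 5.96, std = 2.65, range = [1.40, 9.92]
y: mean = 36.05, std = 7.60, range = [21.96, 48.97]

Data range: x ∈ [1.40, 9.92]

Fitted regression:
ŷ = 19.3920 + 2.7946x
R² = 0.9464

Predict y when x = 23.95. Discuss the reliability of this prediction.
ŷ = 86.3227 (extrapolation — x = 23.95 lies outside [1.40, 9.92], so reliability is low).

Prediction calculation:
ŷ = 19.3920 + 2.7946 × 23.95
ŷ = 86.3227

Reliability:
- Data range: x ∈ [1.40, 9.92]
- Prediction point: x = 23.95 is 14.03 units above the observed range → this is EXTRAPOLATION, not interpolation

Why that matters here:
- There are no observations near this x to validate the fitted line there
- The standard error of prediction grows with (x − x̄)², and x = 23.95 is far from x̄ = 5.96
- R² describes fit only over the sampled x values; it says nothing about behaviour beyond them

A defensible statement: 'if the linear trend continued to x = 23.95, y would be about 86.3227' — the premise is untested.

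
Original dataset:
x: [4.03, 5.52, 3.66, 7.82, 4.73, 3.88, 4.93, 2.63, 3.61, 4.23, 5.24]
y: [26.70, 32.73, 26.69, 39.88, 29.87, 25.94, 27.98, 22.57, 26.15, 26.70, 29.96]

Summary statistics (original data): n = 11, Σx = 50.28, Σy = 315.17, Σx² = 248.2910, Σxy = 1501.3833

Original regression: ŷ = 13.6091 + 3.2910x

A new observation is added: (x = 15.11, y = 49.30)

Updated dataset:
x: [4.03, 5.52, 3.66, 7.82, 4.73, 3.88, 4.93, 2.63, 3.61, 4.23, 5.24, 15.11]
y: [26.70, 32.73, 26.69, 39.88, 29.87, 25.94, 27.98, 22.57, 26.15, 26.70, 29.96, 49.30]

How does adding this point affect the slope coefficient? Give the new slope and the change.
Adding the point moves β₁ from 3.2910 to 2.1637, i.e. it decreases by 1.1273 (-34.3%).

The new point has HIGH LEVERAGE: x = 15.11 is far from the original mean x̄ = 50.28/11 ≈ 4.57 (original range [2.63, 7.82]).

Step 1: Update the sums with the new point (n goes from 11 to 12)
Σx  = 50.28 + 15.11 = 65.39
Σy  = 315.17 + 49.30 = 364.47
Σx² = 248.2910 + 15.11² = 248.2910 + 228.3121 = 476.6031
Σxy = 1501.3833 + 15.11×49.30 = 1501.3833 + 744.9230 = 2246.3063

Step 2: Recompute the slope with b₁ = (nΣxy − ΣxΣy) / (nΣx² − (Σx)²)
Numerator   = 12×2246.3063 − 65.39×364.47 = 26955.6756 − 23832.6933 = 3122.9823
Denominator = 12×476.6031 − 65.39² = 5719.2372 − 4275.8521 = 1443.3851
b₁(new) = 3122.9823 / 1443.3851 = 2.1637

(Same formula on the original sums: (11×1501.3833 − 50.28×315.17) / (11×248.2910 − 50.28²) = 668.4687 / 203.1226 = 3.2910, matching the given fit.)

Step 3: Change in slope
Δβ₁ = 2.1637 − 3.2910 = -1.1273
Relative change = -1.1273 / 3.2910 × 100% = -34.3%
→ the slope decreases when the point is added.

A high-leverage point only changes the slope if it is off the original line; here y = 49.30 is below the original trend, so the slope decreases.
In practice: refit with and without it and report both if conclusions differ; investigate whether it comes from the same population as the rest of the sample.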